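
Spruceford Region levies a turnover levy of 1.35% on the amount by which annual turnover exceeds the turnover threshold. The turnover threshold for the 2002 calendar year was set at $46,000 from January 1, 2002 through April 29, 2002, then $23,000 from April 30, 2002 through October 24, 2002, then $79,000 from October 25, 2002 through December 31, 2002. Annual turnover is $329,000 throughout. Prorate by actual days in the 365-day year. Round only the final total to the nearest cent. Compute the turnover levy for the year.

January 1 – April 29, 2002: 119 days, exemption $46,000 → ($329,000 − $46,000) × 1.35% × 119/365 = $1,245.5877
April 30 – October 24, 2002: 178 days, exemption $23,000 → ($329,000 − $23,000) × 1.35% × 178/365 = $2,014.5699
October 25 – December 31, 2002: 68 days, exemption $79,000 → ($329,000 − $79,000) × 1.35% × 68/365 = $628.7671
Total = $3,888.9247

$3,888.92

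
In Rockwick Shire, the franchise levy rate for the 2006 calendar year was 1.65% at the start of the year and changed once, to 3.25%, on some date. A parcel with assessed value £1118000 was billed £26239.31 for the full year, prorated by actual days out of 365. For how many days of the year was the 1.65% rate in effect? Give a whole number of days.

206 days

Let d = days at the first rate; then 365 − d days at the second rate.
£1118000 × [1.65%·d + 3.25%·(365−d)] / 365 = £26239.31
Solving gives d = 206, so the new rate took effect on 26 July 2006.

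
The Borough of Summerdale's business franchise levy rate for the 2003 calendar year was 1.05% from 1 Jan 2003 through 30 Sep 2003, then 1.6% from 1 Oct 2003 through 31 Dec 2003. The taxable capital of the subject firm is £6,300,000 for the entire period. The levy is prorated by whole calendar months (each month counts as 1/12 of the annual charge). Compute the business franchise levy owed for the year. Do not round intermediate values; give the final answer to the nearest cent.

1 Jan – 30 Sep 2003: 9 months at 1.05% → £6,300,000 × 1.05% × 9/12 = £49,612.5000
1 Oct – 31 Dec 2003: 3 months at 1.6% → £6,300,000 × 1.6% × 3/12 = £25,200.0000
Total = £74,812.5000

£74,812.50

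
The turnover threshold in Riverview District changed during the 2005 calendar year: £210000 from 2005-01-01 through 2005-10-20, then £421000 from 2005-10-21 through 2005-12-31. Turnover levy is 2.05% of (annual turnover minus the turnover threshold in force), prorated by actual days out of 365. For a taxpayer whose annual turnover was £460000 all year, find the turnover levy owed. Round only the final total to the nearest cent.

£4271.75

2005-01-01 to 2005-10-20: 293 days, exemption £210000 → (£460000 − £210000) × 2.05% × 293/365 = £4114.0411
2005-10-21 to 2005-12-31: 72 days, exemption £421000 → (£460000 − £421000) × 2.05% × 72/365 = £157.7096
Total = £4271.7507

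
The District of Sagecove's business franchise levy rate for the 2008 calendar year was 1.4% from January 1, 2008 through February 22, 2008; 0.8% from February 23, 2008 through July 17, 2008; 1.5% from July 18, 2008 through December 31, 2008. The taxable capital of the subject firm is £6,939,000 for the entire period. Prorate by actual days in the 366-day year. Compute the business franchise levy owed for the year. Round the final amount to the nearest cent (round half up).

£83,704.06

January 1 – February 22, 2008: 53 days at 1.4% → £6,939,000 × 1.4% × 53/366 = £14,067.5902
February 23 – July 17, 2008: 146 days at 0.8% → £6,939,000 × 0.8% × 146/366 = £22,144.1311
July 18 – December 31, 2008: 167 days at 1.5% → £6,939,000 × 1.5% × 167/366 = £47,492.3361
Total = £83,704.0574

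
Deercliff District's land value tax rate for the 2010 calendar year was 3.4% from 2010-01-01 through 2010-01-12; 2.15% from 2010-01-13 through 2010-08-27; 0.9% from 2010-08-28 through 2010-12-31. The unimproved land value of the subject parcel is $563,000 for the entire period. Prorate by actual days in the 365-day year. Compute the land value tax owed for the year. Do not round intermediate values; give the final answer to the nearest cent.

$9,906.49

2010-01-01 to 2010-01-12: 12 days at 3.4% → $563,000 × 3.4% × 12/365 = $629.3260
2010-01-13 to 2010-08-27: 227 days at 2.15% → $563,000 × 2.15% × 227/365 = $7,528.0041
2010-08-28 to 2010-12-31: 126 days at 0.9% → $563,000 × 0.9% × 126/365 = $1,749.1562
Total = $9,906.4863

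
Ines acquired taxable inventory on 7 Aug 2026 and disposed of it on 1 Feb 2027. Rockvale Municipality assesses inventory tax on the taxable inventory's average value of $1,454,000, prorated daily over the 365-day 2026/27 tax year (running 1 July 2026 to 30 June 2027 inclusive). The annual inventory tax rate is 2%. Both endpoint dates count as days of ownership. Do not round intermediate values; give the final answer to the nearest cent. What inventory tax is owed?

$14,261.15

Days held (7 Aug 2026 – 1 Feb 2027): 179 out of 365
Tax = $1,454,000 × 2% × 179/365 = $14,261.1507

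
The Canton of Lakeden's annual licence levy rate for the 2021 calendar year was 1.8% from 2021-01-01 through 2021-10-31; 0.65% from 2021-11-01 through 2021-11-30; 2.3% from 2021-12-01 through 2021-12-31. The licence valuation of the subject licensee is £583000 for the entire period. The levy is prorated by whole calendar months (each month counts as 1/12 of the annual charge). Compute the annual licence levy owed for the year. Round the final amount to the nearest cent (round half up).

£10178.21

2021-01-01 to 2021-10-31: 10 months at 1.8% → £583000 × 1.8% × 10/12 = £8745.0000
2021-11-01 to 2021-11-30: 1 month at 0.65% → £583000 × 0.65% × 1/12 = £315.7917
2021-12-01 to 2021-12-31: 1 month at 2.3% → £583000 × 2.3% × 1/12 = £1117.4167
Total = £10178.2083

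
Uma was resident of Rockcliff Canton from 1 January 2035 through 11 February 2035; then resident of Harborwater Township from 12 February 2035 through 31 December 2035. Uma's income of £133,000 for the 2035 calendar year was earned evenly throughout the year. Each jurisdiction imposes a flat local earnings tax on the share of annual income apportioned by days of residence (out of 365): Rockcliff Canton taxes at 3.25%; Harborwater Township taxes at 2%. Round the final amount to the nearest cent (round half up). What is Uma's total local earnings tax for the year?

£2,851.30

Rockcliff Canton, 1 January – 11 February 2035: 42 days → £133,000 × 3.25% × 42/365 = £497.3836
Harborwater Township, 12 February – 31 December 2035: 323 days → £133,000 × 2% × 323/365 = £2,353.9178
Total = £2,851.3014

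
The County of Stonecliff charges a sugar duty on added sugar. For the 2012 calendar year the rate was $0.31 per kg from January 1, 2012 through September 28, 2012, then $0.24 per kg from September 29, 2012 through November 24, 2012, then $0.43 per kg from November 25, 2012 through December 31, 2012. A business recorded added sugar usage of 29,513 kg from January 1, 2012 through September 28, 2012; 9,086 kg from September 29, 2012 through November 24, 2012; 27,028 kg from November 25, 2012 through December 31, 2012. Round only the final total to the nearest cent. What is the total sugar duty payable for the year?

$22,951.71

January 1 – September 28, 2012: 29,513 kg at $0.31/kg → $9,149.03
September 29 – November 24, 2012: 9,086 kg at $0.24/kg → $2,180.64
November 25 – December 31, 2012: 27,028 kg at $0.43/kg → $11,622.04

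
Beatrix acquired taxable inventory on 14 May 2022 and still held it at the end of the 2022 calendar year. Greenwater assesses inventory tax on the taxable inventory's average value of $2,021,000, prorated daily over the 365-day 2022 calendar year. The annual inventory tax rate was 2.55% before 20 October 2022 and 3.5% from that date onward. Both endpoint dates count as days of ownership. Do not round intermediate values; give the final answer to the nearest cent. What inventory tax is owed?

$36,596.71

14 May – 19 October 2022: 159 days at 2.55% → $2,021,000 × 2.55% × 159/365 = $22,449.7110
20 October – 31 December 2022: 73 days at 3.5% → $2,021,000 × 3.5% × 73/365 = $14,147.0000
Total = $36,596.7110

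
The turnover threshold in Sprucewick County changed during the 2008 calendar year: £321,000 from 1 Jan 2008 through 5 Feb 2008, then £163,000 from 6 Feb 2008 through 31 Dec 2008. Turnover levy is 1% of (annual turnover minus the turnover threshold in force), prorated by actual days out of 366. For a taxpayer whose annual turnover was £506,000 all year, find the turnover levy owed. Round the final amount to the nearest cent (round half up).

£3,274.59

1 Jan – 5 Feb 2008: 36 days, exemption £321,000 → (£506,000 − £321,000) × 1% × 36/366 = £181.9672
6 Feb – 31 Dec 2008: 330 days, exemption £163,000 → (£506,000 − £163,000) × 1% × 330/366 = £3,092.6230
Total = £3,274.5902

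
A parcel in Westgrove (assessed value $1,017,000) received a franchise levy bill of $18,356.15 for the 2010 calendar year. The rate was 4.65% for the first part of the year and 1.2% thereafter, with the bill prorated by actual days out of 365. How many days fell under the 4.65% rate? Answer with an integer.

64 days

Let d = days at the first rate; then 365 − d days at the second rate.
$1,017,000 × [4.65%·d + 1.2%·(365−d)] / 365 = $18,356.15
Solving gives d = 64, so the new rate took effect on 6 Mar 2010.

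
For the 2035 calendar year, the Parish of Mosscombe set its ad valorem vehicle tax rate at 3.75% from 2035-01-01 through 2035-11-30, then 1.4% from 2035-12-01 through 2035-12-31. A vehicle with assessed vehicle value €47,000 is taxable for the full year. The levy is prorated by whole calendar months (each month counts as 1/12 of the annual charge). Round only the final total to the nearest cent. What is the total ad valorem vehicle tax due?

2035-01-01 to 2035-11-30: 11 months at 3.75% → €47,000 × 3.75% × 11/12 = €1,615.6250
2035-12-01 to 2035-12-31: 1 month at 1.4% → €47,000 × 1.4% × 1/12 = €54.8333
Total = €1,670.4583

€1,670.46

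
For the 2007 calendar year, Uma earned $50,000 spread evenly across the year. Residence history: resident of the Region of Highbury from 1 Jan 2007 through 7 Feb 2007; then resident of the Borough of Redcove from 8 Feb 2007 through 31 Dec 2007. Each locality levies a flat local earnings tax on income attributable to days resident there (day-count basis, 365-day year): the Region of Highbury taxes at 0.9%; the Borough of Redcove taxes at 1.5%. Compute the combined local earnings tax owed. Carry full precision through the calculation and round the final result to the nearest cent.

$718.77

The Region of Highbury, 1 Jan – 7 Feb 2007: 38 days → $50,000 × 0.9% × 38/365 = $46.8493
The Borough of Redcove, 8 Feb – 31 Dec 2007: 327 days → $50,000 × 1.5% × 327/365 = $671.9178
Total = $718.7671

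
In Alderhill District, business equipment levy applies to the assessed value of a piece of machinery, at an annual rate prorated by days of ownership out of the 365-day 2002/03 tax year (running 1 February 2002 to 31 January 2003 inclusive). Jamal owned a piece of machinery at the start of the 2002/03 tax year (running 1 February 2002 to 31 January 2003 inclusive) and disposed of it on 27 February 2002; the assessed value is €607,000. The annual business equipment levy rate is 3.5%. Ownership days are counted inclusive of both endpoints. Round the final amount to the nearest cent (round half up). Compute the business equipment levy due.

€1,571.55

Days held (1 February – 27 February 2002): 27 out of 365
Tax = €607,000 × 3.5% × 27/365 = €1,571.5479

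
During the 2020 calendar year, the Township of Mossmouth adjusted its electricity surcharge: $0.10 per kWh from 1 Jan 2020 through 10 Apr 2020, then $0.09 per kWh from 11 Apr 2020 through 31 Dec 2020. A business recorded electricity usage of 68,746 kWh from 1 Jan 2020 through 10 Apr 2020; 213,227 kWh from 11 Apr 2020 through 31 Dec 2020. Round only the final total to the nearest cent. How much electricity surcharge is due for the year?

1 Jan – 10 Apr 2020: 68,746 kWh at $0.10/kWh → $6,874.60
11 Apr – 31 Dec 2020: 213,227 kWh at $0.09/kWh → $19,190.43

$26,065.03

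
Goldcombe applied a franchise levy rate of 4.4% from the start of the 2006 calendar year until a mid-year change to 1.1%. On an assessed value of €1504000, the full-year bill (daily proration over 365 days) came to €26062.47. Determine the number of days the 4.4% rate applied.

Let d = days at the first rate; then 365 − d days at the second rate.
€1504000 × [4.4%·d + 1.1%·(365−d)] / 365 = €26062.47
Solving gives d = 70, so the new rate took effect on March 12, 2006.

70 days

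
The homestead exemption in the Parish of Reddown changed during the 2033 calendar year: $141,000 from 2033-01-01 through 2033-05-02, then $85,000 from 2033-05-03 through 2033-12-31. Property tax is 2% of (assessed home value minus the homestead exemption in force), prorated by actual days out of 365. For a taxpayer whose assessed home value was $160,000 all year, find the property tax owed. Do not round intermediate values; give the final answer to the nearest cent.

$1,125.64

2033-01-01 to 2033-05-02: 122 days, exemption $141,000 → ($160,000 − $141,000) × 2% × 122/365 = $127.0137
2033-05-03 to 2033-12-31: 243 days, exemption $85,000 → ($160,000 − $85,000) × 2% × 243/365 = $998.6301
Total = $1,125.6438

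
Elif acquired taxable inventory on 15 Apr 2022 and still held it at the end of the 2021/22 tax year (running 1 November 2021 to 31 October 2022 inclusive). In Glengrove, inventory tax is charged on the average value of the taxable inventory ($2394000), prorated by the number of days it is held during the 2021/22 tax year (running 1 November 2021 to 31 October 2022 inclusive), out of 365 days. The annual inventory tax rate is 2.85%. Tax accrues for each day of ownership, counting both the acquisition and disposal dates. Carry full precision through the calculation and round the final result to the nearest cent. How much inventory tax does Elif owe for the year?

$37385.75

Days held (15 Apr – 31 Oct 2022): 200 out of 365
Tax = $2394000 × 2.85% × 200/365 = $37385.7534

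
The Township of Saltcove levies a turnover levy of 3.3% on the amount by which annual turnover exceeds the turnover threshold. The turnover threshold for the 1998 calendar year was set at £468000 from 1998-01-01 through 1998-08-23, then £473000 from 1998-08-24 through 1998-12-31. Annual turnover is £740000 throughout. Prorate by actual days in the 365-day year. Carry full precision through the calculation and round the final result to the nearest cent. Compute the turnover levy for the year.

1998-01-01 to 1998-08-23: 235 days, exemption £468000 → (£740000 − £468000) × 3.3% × 235/365 = £5779.0685
1998-08-24 to 1998-12-31: 130 days, exemption £473000 → (£740000 − £473000) × 3.3% × 130/365 = £3138.1644
Total = £8917.2329

£8917.23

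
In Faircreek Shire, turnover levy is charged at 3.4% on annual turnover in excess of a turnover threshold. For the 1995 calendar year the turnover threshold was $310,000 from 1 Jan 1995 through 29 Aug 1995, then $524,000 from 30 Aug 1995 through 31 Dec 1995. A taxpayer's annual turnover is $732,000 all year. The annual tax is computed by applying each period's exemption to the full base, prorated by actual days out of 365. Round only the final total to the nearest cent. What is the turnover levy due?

$11,876.15

1 Jan – 29 Aug 1995: 241 days, exemption $310,000 → ($732,000 − $310,000) × 3.4% × 241/365 = $9,473.6110
30 Aug – 31 Dec 1995: 124 days, exemption $524,000 → ($732,000 − $524,000) × 3.4% × 124/365 = $2,402.5425
Total = $11,876.1534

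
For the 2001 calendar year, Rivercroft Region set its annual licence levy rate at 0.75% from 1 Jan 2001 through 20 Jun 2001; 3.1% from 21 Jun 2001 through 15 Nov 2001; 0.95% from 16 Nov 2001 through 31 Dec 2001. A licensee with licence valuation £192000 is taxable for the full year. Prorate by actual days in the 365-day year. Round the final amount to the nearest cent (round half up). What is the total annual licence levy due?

1 Jan – 20 Jun 2001: 171 days at 0.75% → £192000 × 0.75% × 171/365 = £674.6301
21 Jun – 15 Nov 2001: 148 days at 3.1% → £192000 × 3.1% × 148/365 = £2413.4137
16 Nov – 31 Dec 2001: 46 days at 0.95% → £192000 × 0.95% × 46/365 = £229.8740
Total = £3317.9178

£3317.92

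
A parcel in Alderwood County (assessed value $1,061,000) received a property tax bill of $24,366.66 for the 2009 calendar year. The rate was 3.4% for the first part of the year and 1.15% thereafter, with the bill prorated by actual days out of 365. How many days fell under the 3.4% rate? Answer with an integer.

Let d = days at the first rate; then 365 − d days at the second rate.
$1,061,000 × [3.4%·d + 1.15%·(365−d)] / 365 = $24,366.66
Solving gives d = 186, so the new rate took effect on 6 July 2009.

186 days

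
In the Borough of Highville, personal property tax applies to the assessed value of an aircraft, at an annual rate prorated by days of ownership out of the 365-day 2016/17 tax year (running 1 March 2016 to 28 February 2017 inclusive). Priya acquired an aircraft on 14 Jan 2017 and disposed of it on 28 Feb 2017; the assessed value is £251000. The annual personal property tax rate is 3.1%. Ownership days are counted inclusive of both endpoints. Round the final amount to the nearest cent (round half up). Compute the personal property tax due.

Days held (14 Jan – 28 Feb 2017): 46 out of 365
Tax = £251000 × 3.1% × 46/365 = £980.6192

£980.62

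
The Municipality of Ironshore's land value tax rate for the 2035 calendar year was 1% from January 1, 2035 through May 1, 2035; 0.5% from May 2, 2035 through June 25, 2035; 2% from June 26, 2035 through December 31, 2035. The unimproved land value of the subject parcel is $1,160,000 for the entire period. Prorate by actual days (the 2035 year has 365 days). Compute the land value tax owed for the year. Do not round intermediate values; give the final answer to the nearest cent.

January 1 – May 1, 2035: 121 days at 1% → $1,160,000 × 1% × 121/365 = $3,845.4795
May 2 – June 25, 2035: 55 days at 0.5% → $1,160,000 × 0.5% × 55/365 = $873.9726
June 26 – December 31, 2035: 189 days at 2% → $1,160,000 × 2% × 189/365 = $12,013.1507
Total = $16,732.6027

$16,732.60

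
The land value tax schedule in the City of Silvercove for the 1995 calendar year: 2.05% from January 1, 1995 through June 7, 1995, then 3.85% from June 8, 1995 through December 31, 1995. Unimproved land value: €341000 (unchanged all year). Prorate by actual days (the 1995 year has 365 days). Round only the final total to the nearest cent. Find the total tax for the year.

€10471.50

January 1 – June 7, 1995: 158 days at 2.05% → €341000 × 2.05% × 158/365 = €3026.0247
June 8 – December 31, 1995: 207 days at 3.85% → €341000 × 3.85% × 207/365 = €7445.4781
Total = €10471.5027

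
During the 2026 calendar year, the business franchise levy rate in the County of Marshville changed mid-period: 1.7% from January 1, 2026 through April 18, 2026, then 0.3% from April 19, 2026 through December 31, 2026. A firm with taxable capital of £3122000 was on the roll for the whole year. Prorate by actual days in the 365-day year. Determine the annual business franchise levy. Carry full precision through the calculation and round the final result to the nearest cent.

£22298.78

January 1 – April 18, 2026: 108 days at 1.7% → £3122000 × 1.7% × 108/365 = £15704.0877
April 19 – December 31, 2026: 257 days at 0.3% → £3122000 × 0.3% × 257/365 = £6594.6904
Total = £22298.7781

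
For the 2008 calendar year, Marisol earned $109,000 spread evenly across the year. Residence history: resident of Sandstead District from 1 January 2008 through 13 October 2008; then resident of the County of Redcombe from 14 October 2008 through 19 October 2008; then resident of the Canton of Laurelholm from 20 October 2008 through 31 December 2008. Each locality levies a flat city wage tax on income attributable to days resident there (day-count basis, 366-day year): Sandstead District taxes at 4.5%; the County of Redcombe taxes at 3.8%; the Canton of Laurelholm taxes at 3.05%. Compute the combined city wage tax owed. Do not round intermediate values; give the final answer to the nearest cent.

$4,577.26

Sandstead District, 1 January – 13 October 2008: 287 days → $109,000 × 4.5% × 287/366 = $3,846.2705
The County of Redcombe, 14 October – 19 October 2008: 6 days → $109,000 × 3.8% × 6/366 = $67.9016
The Canton of Laurelholm, 20 October – 31 December 2008: 73 days → $109,000 × 3.05% × 73/366 = $663.0833
Total = $4,577.2555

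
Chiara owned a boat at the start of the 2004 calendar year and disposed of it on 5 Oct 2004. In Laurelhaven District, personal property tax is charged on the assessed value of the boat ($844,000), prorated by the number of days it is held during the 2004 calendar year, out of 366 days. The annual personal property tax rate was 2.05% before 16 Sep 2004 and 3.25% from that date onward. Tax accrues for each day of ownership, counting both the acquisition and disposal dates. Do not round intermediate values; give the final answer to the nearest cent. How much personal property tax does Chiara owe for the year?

1 Jan – 15 Sep 2004: 259 days at 2.05% → $844,000 × 2.05% × 259/366 = $12,243.7650
16 Sep – 5 Oct 2004: 20 days at 3.25% → $844,000 × 3.25% × 20/366 = $1,498.9071
Total = $13,742.6721

$13,742.67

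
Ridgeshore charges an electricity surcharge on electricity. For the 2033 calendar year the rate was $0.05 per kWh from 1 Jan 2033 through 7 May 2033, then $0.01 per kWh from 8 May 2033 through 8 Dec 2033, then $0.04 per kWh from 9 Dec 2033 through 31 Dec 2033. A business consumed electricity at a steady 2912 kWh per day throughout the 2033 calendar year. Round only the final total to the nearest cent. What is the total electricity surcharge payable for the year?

$27,431.04

1 Jan – 7 May 2033: 127 days × 2912 kWh/day = 369,824 kWh at $0.05/kWh → $18,491.20
8 May – 8 Dec 2033: 215 days × 2912 kWh/day = 626,080 kWh at $0.01/kWh → $6,260.80
9 Dec – 31 Dec 2033: 23 days × 2912 kWh/day = 66,976 kWh at $0.04/kWh → $2,679.04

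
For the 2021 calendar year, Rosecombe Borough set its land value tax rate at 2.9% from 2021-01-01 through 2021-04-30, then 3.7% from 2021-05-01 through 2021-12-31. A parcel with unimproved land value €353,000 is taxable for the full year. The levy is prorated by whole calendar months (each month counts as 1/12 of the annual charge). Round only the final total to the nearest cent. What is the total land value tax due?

€12,119.67

2021-01-01 to 2021-04-30: 4 months at 2.9% → €353,000 × 2.9% × 4/12 = €3,412.3333
2021-05-01 to 2021-12-31: 8 months at 3.7% → €353,000 × 3.7% × 8/12 = €8,707.3333
Total = €12,119.6667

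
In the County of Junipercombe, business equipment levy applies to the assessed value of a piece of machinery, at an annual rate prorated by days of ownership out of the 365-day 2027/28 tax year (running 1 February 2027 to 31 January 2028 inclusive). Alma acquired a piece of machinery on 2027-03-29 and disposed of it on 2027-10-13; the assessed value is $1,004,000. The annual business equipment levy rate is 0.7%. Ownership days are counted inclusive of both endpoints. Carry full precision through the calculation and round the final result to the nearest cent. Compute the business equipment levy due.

$3,831.70

Days held (2027-03-29 to 2027-10-13): 199 out of 365
Tax = $1,004,000 × 0.7% × 199/365 = $3,831.7041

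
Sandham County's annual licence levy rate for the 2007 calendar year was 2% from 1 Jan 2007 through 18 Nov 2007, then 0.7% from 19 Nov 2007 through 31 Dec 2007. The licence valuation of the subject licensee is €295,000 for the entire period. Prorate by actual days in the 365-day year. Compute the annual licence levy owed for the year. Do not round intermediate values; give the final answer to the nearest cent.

1 Jan – 18 Nov 2007: 322 days at 2% → €295,000 × 2% × 322/365 = €5,204.9315
19 Nov – 31 Dec 2007: 43 days at 0.7% → €295,000 × 0.7% × 43/365 = €243.2740
Total = €5,448.2055

€5,448.21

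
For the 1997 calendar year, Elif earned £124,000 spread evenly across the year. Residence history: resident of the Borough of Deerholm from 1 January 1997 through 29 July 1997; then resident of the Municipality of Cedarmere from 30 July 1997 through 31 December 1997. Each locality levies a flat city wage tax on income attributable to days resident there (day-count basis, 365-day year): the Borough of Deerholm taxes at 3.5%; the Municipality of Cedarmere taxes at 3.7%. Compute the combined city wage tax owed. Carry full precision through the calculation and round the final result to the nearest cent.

£4,445.32

The Borough of Deerholm, 1 January – 29 July 1997: 210 days → £124,000 × 3.5% × 210/365 = £2,496.9863
The Municipality of Cedarmere, 30 July – 31 December 1997: 155 days → £124,000 × 3.7% × 155/365 = £1,948.3288
Total = £4,445.3151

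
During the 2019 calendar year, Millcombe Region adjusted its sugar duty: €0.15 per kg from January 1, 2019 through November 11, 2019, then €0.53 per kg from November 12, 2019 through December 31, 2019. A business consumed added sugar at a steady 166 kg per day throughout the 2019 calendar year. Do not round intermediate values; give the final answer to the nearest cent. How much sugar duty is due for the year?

€12242.50

January 1 – November 11, 2019: 315 days × 166 kg/day = 52,290 kg at €0.15/kg → €7843.50
November 12 – December 31, 2019: 50 days × 166 kg/day = 8,300 kg at €0.53/kg → €4399.00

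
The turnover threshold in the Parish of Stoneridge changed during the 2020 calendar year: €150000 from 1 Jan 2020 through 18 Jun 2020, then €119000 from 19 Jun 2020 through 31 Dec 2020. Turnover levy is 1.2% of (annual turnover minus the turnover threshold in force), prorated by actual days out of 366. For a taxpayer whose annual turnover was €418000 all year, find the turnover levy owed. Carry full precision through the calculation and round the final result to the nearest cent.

€3415.21

1 Jan – 18 Jun 2020: 170 days, exemption €150000 → (€418000 − €150000) × 1.2% × 170/366 = €1493.7705
19 Jun – 31 Dec 2020: 196 days, exemption €119000 → (€418000 − €119000) × 1.2% × 196/366 = €1921.4426
Total = €3415.2131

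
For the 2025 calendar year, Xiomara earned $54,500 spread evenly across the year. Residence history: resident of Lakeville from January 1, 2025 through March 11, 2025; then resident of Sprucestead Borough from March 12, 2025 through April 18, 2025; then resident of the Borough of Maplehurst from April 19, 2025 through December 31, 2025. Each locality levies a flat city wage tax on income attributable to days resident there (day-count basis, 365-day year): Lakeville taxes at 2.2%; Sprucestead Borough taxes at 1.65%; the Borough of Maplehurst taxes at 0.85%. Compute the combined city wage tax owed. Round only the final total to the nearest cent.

$649.74

Lakeville, January 1 – March 11, 2025: 70 days → $54,500 × 2.2% × 70/365 = $229.9452
Sprucestead Borough, March 12 – April 18, 2025: 38 days → $54,500 × 1.65% × 38/365 = $93.6205
The Borough of Maplehurst, April 19 – December 31, 2025: 257 days → $54,500 × 0.85% × 257/365 = $326.1788
Total = $649.7445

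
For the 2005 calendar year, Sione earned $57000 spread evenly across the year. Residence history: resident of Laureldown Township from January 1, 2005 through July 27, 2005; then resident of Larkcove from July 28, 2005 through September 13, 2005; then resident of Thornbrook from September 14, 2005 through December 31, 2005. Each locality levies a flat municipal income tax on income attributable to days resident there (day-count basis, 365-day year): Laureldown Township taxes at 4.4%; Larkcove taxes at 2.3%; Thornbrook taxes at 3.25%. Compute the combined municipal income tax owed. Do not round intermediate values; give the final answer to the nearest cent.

Laureldown Township, January 1 – July 27, 2005: 208 days → $57000 × 4.4% × 208/365 = $1429.2164
Larkcove, July 28 – September 13, 2005: 48 days → $57000 × 2.3% × 48/365 = $172.4055
Thornbrook, September 14 – December 31, 2005: 109 days → $57000 × 3.25% × 109/365 = $553.2123
Total = $2154.8342

$2154.83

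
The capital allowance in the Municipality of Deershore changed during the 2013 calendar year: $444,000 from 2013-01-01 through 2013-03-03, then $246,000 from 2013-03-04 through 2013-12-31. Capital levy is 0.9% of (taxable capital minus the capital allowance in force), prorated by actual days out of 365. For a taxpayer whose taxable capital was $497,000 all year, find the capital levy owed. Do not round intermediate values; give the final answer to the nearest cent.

$1,956.30

2013-01-01 to 2013-03-03: 62 days, exemption $444,000 → ($497,000 − $444,000) × 0.9% × 62/365 = $81.0247
2013-03-04 to 2013-12-31: 303 days, exemption $246,000 → ($497,000 − $246,000) × 0.9% × 303/365 = $1,875.2795
Total = $1,956.3041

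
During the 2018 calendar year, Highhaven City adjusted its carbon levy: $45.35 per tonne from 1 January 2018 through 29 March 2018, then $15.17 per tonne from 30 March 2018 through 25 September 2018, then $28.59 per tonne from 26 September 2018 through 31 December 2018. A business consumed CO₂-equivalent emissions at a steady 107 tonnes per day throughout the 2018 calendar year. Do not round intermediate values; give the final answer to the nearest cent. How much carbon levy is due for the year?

1 January – 29 March 2018: 88 days × 107 tonnes/day = 9,416 tonnes at $45.35/tonne → $427,015.60
30 March – 25 September 2018: 180 days × 107 tonnes/day = 19,260 tonnes at $15.17/tonne → $292,174.20
26 September – 31 December 2018: 97 days × 107 tonnes/day = 10,379 tonnes at $28.59/tonne → $296,735.61

$1,015,925.41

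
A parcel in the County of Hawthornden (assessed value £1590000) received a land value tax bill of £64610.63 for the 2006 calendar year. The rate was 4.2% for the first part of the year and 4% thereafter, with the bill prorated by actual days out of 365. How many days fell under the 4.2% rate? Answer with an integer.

Let d = days at the first rate; then 365 − d days at the second rate.
£1590000 × [4.2%·d + 4%·(365−d)] / 365 = £64610.63
Solving gives d = 116, so the new rate took effect on 27 Apr 2006.

116 days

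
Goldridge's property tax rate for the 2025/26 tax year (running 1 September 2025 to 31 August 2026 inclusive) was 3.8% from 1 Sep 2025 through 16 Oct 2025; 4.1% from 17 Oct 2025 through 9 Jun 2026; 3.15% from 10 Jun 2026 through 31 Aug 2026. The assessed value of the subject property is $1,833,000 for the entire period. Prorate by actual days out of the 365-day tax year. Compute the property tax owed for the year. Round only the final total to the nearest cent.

$70,500.19

1 Sep – 16 Oct 2025: 46 days at 3.8% → $1,833,000 × 3.8% × 46/365 = $8,778.3123
17 Oct 2025 – 9 Jun 2026: 236 days at 4.1% → $1,833,000 × 4.1% × 236/365 = $48,592.0767
10 Jun – 31 Aug 2026: 83 days at 3.15% → $1,833,000 × 3.15% × 83/365 = $13,129.8041
Total = $70,500.1932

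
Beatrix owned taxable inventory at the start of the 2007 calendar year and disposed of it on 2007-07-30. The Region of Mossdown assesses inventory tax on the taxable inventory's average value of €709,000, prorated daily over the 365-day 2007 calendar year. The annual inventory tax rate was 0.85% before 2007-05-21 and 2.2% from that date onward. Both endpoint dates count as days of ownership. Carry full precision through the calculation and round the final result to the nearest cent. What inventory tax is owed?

€5,345.67

2007-01-01 to 2007-05-20: 140 days at 0.85% → €709,000 × 0.85% × 140/365 = €2,311.5342
2007-05-21 to 2007-07-30: 71 days at 2.2% → €709,000 × 2.2% × 71/365 = €3,034.1315
Total = €5,345.6658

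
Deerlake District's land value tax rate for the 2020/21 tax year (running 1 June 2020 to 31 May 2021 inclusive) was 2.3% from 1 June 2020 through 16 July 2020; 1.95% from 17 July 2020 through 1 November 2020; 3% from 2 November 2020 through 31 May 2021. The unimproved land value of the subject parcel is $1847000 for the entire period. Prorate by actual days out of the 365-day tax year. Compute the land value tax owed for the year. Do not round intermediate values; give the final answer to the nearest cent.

$48042.24

1 June – 16 July 2020: 46 days at 2.3% → $1847000 × 2.3% × 46/365 = $5353.7699
17 July – 1 November 2020: 108 days at 1.95% → $1847000 × 1.95% × 108/365 = $10656.9370
2 November 2020 – 31 May 2021: 211 days at 3% → $1847000 × 3% × 211/365 = $32031.5342
Total = $48042.2411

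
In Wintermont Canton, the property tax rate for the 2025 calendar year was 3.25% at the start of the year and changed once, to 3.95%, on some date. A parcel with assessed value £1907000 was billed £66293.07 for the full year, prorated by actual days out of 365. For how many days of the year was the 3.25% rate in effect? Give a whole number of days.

Let d = days at the first rate; then 365 − d days at the second rate.
£1907000 × [3.25%·d + 3.95%·(365−d)] / 365 = £66293.07
Solving gives d = 247, so the new rate took effect on September 5, 2025.

247 days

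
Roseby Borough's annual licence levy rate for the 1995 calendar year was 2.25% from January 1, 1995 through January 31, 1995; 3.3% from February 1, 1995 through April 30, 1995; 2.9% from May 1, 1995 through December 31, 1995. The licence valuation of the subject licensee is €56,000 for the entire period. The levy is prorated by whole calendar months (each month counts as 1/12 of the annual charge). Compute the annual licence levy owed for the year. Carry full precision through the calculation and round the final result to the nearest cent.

January 1 – January 31, 1995: 1 month at 2.25% → €56,000 × 2.25% × 1/12 = €105.0000
February 1 – April 30, 1995: 3 months at 3.3% → €56,000 × 3.3% × 3/12 = €462.0000
May 1 – December 31, 1995: 8 months at 2.9% → €56,000 × 2.9% × 8/12 = €1,082.6667
Total = €1,649.6667

€1,649.67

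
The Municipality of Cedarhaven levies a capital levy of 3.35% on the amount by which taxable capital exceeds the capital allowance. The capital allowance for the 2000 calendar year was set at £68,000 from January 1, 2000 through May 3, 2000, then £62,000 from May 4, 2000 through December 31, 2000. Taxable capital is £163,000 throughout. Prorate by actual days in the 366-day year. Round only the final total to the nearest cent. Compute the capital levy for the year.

January 1 – May 3, 2000: 124 days, exemption £68,000 → (£163,000 − £68,000) × 3.35% × 124/366 = £1,078.2240
May 4 – December 31, 2000: 242 days, exemption £62,000 → (£163,000 − £62,000) × 3.35% × 242/366 = £2,237.1776
Total = £3,315.4016

£3,315.40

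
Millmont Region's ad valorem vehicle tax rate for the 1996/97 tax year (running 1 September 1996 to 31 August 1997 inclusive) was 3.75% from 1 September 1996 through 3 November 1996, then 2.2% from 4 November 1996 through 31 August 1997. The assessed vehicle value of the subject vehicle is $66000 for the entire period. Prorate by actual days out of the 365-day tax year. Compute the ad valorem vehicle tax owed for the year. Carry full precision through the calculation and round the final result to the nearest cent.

1 September – 3 November 1996: 64 days at 3.75% → $66000 × 3.75% × 64/365 = $433.9726
4 November 1996 – 31 August 1997: 301 days at 2.2% → $66000 × 2.2% × 301/365 = $1197.4027
Total = $1631.3753

$1631.38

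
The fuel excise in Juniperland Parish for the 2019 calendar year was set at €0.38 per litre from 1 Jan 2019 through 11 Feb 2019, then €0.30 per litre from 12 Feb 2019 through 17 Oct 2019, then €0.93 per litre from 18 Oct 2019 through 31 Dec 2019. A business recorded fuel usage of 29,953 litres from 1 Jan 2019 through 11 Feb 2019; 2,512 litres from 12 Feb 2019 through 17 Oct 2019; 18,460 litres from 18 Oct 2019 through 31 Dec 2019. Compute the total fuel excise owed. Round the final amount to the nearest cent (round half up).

€29303.54

1 Jan – 11 Feb 2019: 29,953 litres at €0.38/litre → €11382.14
12 Feb – 17 Oct 2019: 2,512 litres at €0.30/litre → €753.60
18 Oct – 31 Dec 2019: 18,460 litres at €0.93/litre → €17167.80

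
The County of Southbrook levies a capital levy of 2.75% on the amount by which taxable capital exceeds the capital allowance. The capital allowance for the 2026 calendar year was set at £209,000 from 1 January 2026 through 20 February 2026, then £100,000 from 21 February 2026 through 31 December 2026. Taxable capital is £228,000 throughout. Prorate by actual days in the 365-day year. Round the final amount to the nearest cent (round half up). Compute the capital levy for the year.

£3,101.17

1 January – 20 February 2026: 51 days, exemption £209,000 → (£228,000 − £209,000) × 2.75% × 51/365 = £73.0068
21 February – 31 December 2026: 314 days, exemption £100,000 → (£228,000 − £100,000) × 2.75% × 314/365 = £3,028.1644
Total = £3,101.1712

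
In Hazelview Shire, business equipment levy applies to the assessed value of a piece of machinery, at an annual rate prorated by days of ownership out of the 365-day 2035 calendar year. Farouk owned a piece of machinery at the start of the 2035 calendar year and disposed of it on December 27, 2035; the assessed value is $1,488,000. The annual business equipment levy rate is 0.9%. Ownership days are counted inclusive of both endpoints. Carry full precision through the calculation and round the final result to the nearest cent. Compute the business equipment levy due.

$13,245.24

Days held (January 1 – December 27, 2035): 361 out of 365
Tax = $1,488,000 × 0.9% × 361/365 = $13,245.2384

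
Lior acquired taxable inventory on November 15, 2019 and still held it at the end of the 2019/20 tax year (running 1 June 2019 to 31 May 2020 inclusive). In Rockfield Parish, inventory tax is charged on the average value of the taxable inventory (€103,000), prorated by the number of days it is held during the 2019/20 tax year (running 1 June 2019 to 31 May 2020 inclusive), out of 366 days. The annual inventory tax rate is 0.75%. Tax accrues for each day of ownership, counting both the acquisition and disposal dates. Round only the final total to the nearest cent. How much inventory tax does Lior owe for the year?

€420.02

Days held (November 15, 2019 – May 31, 2020): 199 out of 366
Tax = €103,000 × 0.75% × 199/366 = €420.0205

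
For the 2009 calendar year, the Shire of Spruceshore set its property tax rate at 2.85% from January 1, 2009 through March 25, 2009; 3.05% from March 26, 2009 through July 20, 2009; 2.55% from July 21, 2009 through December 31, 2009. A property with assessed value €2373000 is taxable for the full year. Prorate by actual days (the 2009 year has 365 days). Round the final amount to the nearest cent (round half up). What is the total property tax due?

€65953.15

January 1 – March 25, 2009: 84 days at 2.85% → €2373000 × 2.85% × 84/365 = €15564.2795
March 26 – July 20, 2009: 117 days at 3.05% → €2373000 × 3.05% × 117/365 = €23200.1384
July 21 – December 31, 2009: 164 days at 2.55% → €2373000 × 2.55% × 164/365 = €27188.7288
Total = €65953.1466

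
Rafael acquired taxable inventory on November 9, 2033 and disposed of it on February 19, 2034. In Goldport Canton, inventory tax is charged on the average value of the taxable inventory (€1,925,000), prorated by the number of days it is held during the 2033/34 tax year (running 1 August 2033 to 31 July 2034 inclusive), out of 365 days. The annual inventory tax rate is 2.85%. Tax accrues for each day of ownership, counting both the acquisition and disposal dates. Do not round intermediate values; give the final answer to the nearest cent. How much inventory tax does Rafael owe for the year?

€15,481.75

Days held (November 9, 2033 – February 19, 2034): 103 out of 365
Tax = €1,925,000 × 2.85% × 103/365 = €15,481.7466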